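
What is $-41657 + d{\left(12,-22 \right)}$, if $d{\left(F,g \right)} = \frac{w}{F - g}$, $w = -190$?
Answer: $- \frac{708264}{17} \approx -41663.0$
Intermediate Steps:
$d{\left(F,g \right)} = - \frac{190}{F - g}$
$-41657 + d{\left(12,-22 \right)} = -41657 + \frac{190}{-22 - 12} = -41657 + \frac{190}{-34} = -41657 + 190 \left(- \frac{1}{34}\right) = -41657 - \frac{95}{17} = - \frac{708264}{17}$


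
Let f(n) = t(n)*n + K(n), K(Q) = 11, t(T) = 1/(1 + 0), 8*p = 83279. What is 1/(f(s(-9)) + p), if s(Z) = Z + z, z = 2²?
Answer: 8/83327 ≈ 9.6007e-5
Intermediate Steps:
p = 83279/8 (p = (⅛)*83279 = 83279/8 ≈ 10410.)
t(T) = 1 (t(T) = 1/1 = 1)
z = 4
s(Z) = 4 + Z (s(Z) = Z + 4 = 4 + Z)
f(n) = 11 + n (f(n) = 1*n + 11 = n + 11 = 11 + n)
1/(f(s(-9)) + p) = 1/((11 + (4 - 9)) + 83279/8) = 1/((11 - 5) + 83279/8) = 1/(6 + 83279/8) = 1/(83327/8) = 8/83327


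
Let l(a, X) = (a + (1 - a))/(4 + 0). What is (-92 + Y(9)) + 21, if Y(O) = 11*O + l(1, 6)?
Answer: 113/4 ≈ 28.250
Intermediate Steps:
l(a, X) = ¼ (l(a, X) = 1/4 = 1*(¼) = ¼)
Y(O) = ¼ + 11*O (Y(O) = 11*O + ¼ = ¼ + 11*O)
(-92 + Y(9)) + 21 = (-92 + (¼ + 11*9)) + 21 = (-92 + (¼ + 99)) + 21 = (-92 + 397/4) + 21 = 29/4 + 21 = 113/4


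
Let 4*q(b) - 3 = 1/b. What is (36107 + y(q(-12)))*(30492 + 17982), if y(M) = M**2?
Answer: 224035390829/128 ≈ 1.7503e+9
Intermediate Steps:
q(b) = 3/4 + 1/(4*b)
(36107 + y(q(-12)))*(30492 + 17982) = (36107 + ((1/4)*(1 + 3*(-12))/(-12))**2)*(30492 + 17982) = (36107 + ((1/4)*(-1/12)*(1 - 36))**2)*48474 = (36107 + ((1/4)*(-1/12)*(-35))**2)*48474 = (36107 + (35/48)**2)*48474 = (36107 + 1225/2304)*48474 = (83191753/2304)*48474 = 224035390829/128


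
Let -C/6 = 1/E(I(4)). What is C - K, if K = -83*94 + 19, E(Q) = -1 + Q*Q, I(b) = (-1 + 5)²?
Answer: 661553/85 ≈ 7783.0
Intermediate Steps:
I(b) = 16 (I(b) = 4² = 16)
E(Q) = -1 + Q²
C = -2/85 (C = -6/(-1 + 16²) = -6/(-1 + 256) = -6/255 = -6*1/255 = -2/85 ≈ -0.023529)
K = -7783 (K = -7802 + 19 = -7783)
C - K = -2/85 - 1*(-7783) = -2/85 + 7783 = 661553/85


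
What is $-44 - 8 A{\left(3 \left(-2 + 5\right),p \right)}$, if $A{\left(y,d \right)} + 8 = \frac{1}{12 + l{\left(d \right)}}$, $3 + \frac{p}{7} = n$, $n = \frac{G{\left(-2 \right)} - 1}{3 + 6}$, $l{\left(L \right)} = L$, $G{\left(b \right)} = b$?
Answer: $\frac{352}{17} \approx 20.706$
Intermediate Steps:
$n = - \frac{1}{3}$ ($n = \frac{-2 - 1}{3 + 6} = - \frac{3}{9} = \left(-3\right) \frac{1}{9} = - \frac{1}{3} \approx -0.33333$)
$p = - \frac{70}{3}$ ($p = -21 + 7 \left(- \frac{1}{3}\right) = -21 - \frac{7}{3} = - \frac{70}{3} \approx -23.333$)
$A{\left(y,d \right)} = -8 + \frac{1}{12 + d}$
$-44 - 8 A{\left(3 \left(-2 + 5\right),p \right)} = -44 - 8 \frac{-95 - - \frac{560}{3}}{12 - \frac{70}{3}} = -44 - 8 \frac{-95 + \frac{560}{3}}{- \frac{34}{3}} = -44 - 8 \left(\left(- \frac{3}{34}\right) \frac{275}{3}\right) = -44 - - \frac{1100}{17} = -44 + \frac{1100}{17} = \frac{352}{17}$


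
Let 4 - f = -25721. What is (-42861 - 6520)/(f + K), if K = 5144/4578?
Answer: -113033109/58887097 ≈ -1.9195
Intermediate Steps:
K = 2572/2289 (K = 5144*(1/4578) = 2572/2289 ≈ 1.1236)
f = 25725 (f = 4 - 1*(-25721) = 4 + 25721 = 25725)
(-42861 - 6520)/(f + K) = (-42861 - 6520)/(25725 + 2572/2289) = -49381/58887097/2289 = -49381*2289/58887097 = -113033109/58887097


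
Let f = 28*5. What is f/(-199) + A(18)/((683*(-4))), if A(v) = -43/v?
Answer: -6876083/9786024 ≈ -0.70264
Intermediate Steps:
f = 140
f/(-199) + A(18)/((683*(-4))) = 140/(-199) + (-43/18)/((683*(-4))) = 140*(-1/199) - 43*1/18/(-2732) = -140/199 - 43/18*(-1/2732) = -140/199 + 43/49176 = -6876083/9786024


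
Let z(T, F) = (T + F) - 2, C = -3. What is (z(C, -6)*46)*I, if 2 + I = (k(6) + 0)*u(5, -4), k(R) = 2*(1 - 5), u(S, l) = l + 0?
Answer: -15180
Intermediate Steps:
z(T, F) = -2 + F + T (z(T, F) = (F + T) - 2 = -2 + F + T)
u(S, l) = l
k(R) = -8 (k(R) = 2*(-4) = -8)
I = 30 (I = -2 + (-8 + 0)*(-4) = -2 - 8*(-4) = -2 + 32 = 30)
(z(C, -6)*46)*I = ((-2 - 6 - 3)*46)*30 = -11*46*30 = -506*30 = -15180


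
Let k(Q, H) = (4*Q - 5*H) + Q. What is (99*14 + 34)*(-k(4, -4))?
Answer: -56800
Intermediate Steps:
k(Q, H) = -5*H + 5*Q (k(Q, H) = (-5*H + 4*Q) + Q = -5*H + 5*Q)
(99*14 + 34)*(-k(4, -4)) = (99*14 + 34)*(-(-5*(-4) + 5*4)) = (1386 + 34)*(-(20 + 20)) = 1420*(-1*40) = 1420*(-40) = -56800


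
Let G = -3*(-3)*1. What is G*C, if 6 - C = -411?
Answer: 3753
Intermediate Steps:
G = 9 (G = 9*1 = 9)
C = 417 (C = 6 - 1*(-411) = 6 + 411 = 417)
G*C = 9*417 = 3753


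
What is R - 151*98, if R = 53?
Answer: -14745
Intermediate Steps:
R - 151*98 = 53 - 151*98 = 53 - 14798 = -14745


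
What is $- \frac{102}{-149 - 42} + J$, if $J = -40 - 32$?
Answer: $- \frac{13650}{191} \approx -71.466$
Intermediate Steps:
$J = -72$
$- \frac{102}{-149 - 42} + J = - \frac{102}{-149 - 42} - 72 = - \frac{102}{-191} - 72 = \left(-102\right) \left(- \frac{1}{191}\right) - 72 = \frac{102}{191} - 72 = - \frac{13650}{191}$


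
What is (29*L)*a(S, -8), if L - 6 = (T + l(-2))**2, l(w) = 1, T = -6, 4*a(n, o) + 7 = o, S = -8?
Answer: -13485/4 ≈ -3371.3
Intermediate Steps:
a(n, o) = -7/4 + o/4
L = 31 (L = 6 + (-6 + 1)**2 = 6 + (-5)**2 = 6 + 25 = 31)
(29*L)*a(S, -8) = (29*31)*(-7/4 + (1/4)*(-8)) = 899*(-7/4 - 2) = 899*(-15/4) = -13485/4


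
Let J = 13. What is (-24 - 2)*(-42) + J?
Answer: 1105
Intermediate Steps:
(-24 - 2)*(-42) + J = (-24 - 2)*(-42) + 13 = -26*(-42) + 13 = 1092 + 13 = 1105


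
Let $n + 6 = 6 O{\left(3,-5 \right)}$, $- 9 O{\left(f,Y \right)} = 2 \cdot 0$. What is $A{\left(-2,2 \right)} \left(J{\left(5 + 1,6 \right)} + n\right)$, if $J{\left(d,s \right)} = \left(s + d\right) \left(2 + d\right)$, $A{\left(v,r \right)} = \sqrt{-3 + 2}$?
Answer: $90 i \approx 90.0 i$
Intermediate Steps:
$O{\left(f,Y \right)} = 0$ ($O{\left(f,Y \right)} = - \frac{2 \cdot 0}{9} = \left(- \frac{1}{9}\right) 0 = 0$)
$A{\left(v,r \right)} = i$ ($A{\left(v,r \right)} = \sqrt{-1} = i$)
$n = -6$ ($n = -6 + 6 \cdot 0 = -6 + 0 = -6$)
$J{\left(d,s \right)} = \left(2 + d\right) \left(d + s\right)$ ($J{\left(d,s \right)} = \left(d + s\right) \left(2 + d\right) = \left(2 + d\right) \left(d + s\right)$)
$A{\left(-2,2 \right)} \left(J{\left(5 + 1,6 \right)} + n\right) = i \left(\left(\left(5 + 1\right)^{2} + 2 \left(5 + 1\right) + 2 \cdot 6 + \left(5 + 1\right) 6\right) - 6\right) = i \left(\left(6^{2} + 2 \cdot 6 + 12 + 6 \cdot 6\right) - 6\right) = i \left(\left(36 + 12 + 12 + 36\right) - 6\right) = i \left(96 - 6\right) = i 90 = 90 i$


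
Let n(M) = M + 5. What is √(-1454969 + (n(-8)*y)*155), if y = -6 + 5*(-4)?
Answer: I*√1442879 ≈ 1201.2*I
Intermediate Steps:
n(M) = 5 + M
y = -26 (y = -6 - 20 = -26)
√(-1454969 + (n(-8)*y)*155) = √(-1454969 + ((5 - 8)*(-26))*155) = √(-1454969 - 3*(-26)*155) = √(-1454969 + 78*155) = √(-1454969 + 12090) = √(-1442879) = I*√1442879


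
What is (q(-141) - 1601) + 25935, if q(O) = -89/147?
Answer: 3577009/147 ≈ 24333.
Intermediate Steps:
q(O) = -89/147 (q(O) = -89*1/147 = -89/147)
(q(-141) - 1601) + 25935 = (-89/147 - 1601) + 25935 = -235436/147 + 25935 = 3577009/147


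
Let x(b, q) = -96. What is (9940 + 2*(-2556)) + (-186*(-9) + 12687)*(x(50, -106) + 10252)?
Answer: 145855144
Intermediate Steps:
(9940 + 2*(-2556)) + (-186*(-9) + 12687)*(x(50, -106) + 10252) = (9940 + 2*(-2556)) + (-186*(-9) + 12687)*(-96 + 10252) = (9940 - 5112) + (1674 + 12687)*10156 = 4828 + 14361*10156 = 4828 + 145850316 = 145855144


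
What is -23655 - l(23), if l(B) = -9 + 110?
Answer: -23756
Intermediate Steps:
l(B) = 101
-23655 - l(23) = -23655 - 1*101 = -23655 - 101 = -23756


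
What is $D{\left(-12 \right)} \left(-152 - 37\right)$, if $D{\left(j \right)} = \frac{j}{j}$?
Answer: $-189$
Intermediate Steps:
$D{\left(j \right)} = 1$
$D{\left(-12 \right)} \left(-152 - 37\right) = 1 \left(-152 - 37\right) = 1 \left(-189\right) = -189$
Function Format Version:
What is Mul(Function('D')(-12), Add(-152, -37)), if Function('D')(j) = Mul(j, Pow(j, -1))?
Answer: -189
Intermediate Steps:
Function('D')(j) = 1
Mul(Function('D')(-12), Add(-152, -37)) = Mul(1, Add(-152, -37)) = Mul(1, -189) = -189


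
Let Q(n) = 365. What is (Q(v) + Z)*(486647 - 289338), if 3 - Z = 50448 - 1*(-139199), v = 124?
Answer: -37346450211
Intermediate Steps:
Z = -189644 (Z = 3 - (50448 - 1*(-139199)) = 3 - (50448 + 139199) = 3 - 1*189647 = 3 - 189647 = -189644)
(Q(v) + Z)*(486647 - 289338) = (365 - 189644)*(486647 - 289338) = -189279*197309 = -37346450211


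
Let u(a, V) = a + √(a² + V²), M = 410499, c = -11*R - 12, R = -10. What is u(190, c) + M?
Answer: 410689 + 2*√11426 ≈ 4.1090e+5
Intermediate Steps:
c = 98 (c = -11*(-10) - 12 = 110 - 12 = 98)
u(a, V) = a + √(V² + a²)
u(190, c) + M = (190 + √(98² + 190²)) + 410499 = (190 + √(9604 + 36100)) + 410499 = (190 + √45704) + 410499 = (190 + 2*√11426) + 410499 = 410689 + 2*√11426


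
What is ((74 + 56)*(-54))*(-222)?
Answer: 1558440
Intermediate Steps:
((74 + 56)*(-54))*(-222) = (130*(-54))*(-222) = -7020*(-222) = 1558440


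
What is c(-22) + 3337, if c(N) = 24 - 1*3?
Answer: 3358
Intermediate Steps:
c(N) = 21 (c(N) = 24 - 3 = 21)
c(-22) + 3337 = 21 + 3337 = 3358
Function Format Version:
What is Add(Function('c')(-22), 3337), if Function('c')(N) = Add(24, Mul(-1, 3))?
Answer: 3358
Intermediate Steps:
Function('c')(N) = 21 (Function('c')(N) = Add(24, -3) = 21)
Add(Function('c')(-22), 3337) = Add(21, 3337) = 3358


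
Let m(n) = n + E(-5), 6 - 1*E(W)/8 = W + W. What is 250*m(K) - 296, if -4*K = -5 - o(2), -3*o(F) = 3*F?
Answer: 63783/2 ≈ 31892.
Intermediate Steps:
o(F) = -F
K = 3/4 (K = -(-5 - (-1)*2)/4 = -(-5 - 1*(-2))/4 = -(-5 + 2)/4 = -1/4*(-3) = 3/4 ≈ 0.75000)
E(W) = 48 - 16*W (E(W) = 48 - 8*(W + W) = 48 - 16*W)
m(n) = 128 + n (m(n) = n + (48 - 16*(-5)) = n + (48 + 80) = n + 128 = 128 + n)
250*m(K) - 296 = 250*(128 + 3/4) - 296 = 250*(515/4) - 296 = 64375/2 - 296 = 63783/2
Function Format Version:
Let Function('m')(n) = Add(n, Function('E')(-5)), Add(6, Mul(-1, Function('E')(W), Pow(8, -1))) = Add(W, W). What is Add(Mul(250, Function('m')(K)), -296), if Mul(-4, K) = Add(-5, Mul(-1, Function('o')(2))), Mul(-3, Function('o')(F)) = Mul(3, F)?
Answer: Rational(63783, 2) ≈ 31892.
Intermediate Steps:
Function('o')(F) = Mul(-1, F) (Function('o')(F) = Mul(Rational(-1, 3), Mul(3, F)) = Mul(-1, F))
K = Rational(3, 4) (K = Mul(Rational(-1, 4), Add(-5, Mul(-1, Mul(-1, 2)))) = Mul(Rational(-1, 4), Add(-5, Mul(-1, -2))) = Mul(Rational(-1, 4), Add(-5, 2)) = Mul(Rational(-1, 4), -3) = Rational(3, 4) ≈ 0.75000)
Function('E')(W) = Add(48, Mul(-16, W)) (Function('E')(W) = Add(48, Mul(-8, Add(W, W))) = Add(48, Mul(-8, Mul(2, W))) = Add(48, Mul(-16, W)))
Function('m')(n) = Add(128, n) (Function('m')(n) = Add(n, Add(48, Mul(-16, -5))) = Add(n, Add(48, 80)) = Add(n, 128) = Add(128, n))
Add(Mul(250, Function('m')(K)), -296) = Add(Mul(250, Add(128, Rational(3, 4))), -296) = Add(Mul(250, Rational(515, 4)), -296) = Add(Rational(64375, 2), -296) = Rational(63783, 2)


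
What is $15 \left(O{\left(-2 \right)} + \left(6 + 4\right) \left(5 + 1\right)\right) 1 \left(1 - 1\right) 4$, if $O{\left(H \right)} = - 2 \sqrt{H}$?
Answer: $0$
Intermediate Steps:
$15 \left(O{\left(-2 \right)} + \left(6 + 4\right) \left(5 + 1\right)\right) 1 \left(1 - 1\right) 4 = 15 \left(- 2 \sqrt{-2} + \left(6 + 4\right) \left(5 + 1\right)\right) 1 \left(1 - 1\right) 4 = 15 \left(- 2 i \sqrt{2} + 10 \cdot 6\right) 1 \cdot 0 \cdot 4 = 15 \left(- 2 i \sqrt{2} + 60\right) 0 \cdot 4 = 15 \left(60 - 2 i \sqrt{2}\right) 0 \cdot 4 = 15 \cdot 0 \cdot 4 = 15 \cdot 0 = 0$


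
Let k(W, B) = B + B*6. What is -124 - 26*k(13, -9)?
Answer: 1514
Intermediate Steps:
k(W, B) = 7*B (k(W, B) = B + 6*B = 7*B)
-124 - 26*k(13, -9) = -124 - 182*(-9) = -124 - 26*(-63) = -124 + 1638 = 1514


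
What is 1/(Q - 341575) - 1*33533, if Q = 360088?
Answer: -620796428/18513 ≈ -33533.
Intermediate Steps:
1/(Q - 341575) - 1*33533 = 1/(360088 - 341575) - 1*33533 = 1/18513 - 33533 = -620796428/18513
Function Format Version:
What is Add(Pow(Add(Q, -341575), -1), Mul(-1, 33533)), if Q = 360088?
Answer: Rational(-620796428, 18513) ≈ -33533.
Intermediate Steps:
Add(Pow(Add(Q, -341575), -1), Mul(-1, 33533)) = Add(Pow(Add(360088, -341575), -1), Mul(-1, 33533)) = Add(Pow(18513, -1), -33533) = Add(Rational(1, 18513), -33533) = Rational(-620796428, 18513)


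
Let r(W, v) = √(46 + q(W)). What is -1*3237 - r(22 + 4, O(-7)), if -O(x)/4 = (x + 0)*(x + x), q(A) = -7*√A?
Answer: -3237 - √(46 - 7*√26) ≈ -3240.2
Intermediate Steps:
O(x) = -8*x² (O(x) = -4*(x + 0)*(x + x) = -4*x*2*x = -8*x²)
r(W, v) = √(46 - 7*√W)
-1*3237 - r(22 + 4, O(-7)) = -1*3237 - √(46 - 7*√(22 + 4)) = -3237 - √(46 - 7*√26)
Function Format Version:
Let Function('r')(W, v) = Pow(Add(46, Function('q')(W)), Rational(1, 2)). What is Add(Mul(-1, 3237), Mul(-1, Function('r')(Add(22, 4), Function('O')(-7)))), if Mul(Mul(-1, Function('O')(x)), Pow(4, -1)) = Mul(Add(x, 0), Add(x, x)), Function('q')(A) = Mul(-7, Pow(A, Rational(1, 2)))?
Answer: Add(-3237, Mul(-1, Pow(Add(46, Mul(-7, Pow(26, Rational(1, 2)))), Rational(1, 2)))) ≈ -3240.2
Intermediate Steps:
Function('O')(x) = Mul(-8, Pow(x, 2)) (Function('O')(x) = Mul(-4, Mul(Add(x, 0), Add(x, x))) = Mul(-4, Mul(x, Mul(2, x))) = Mul(-4, Mul(2, Pow(x, 2))) = Mul(-8, Pow(x, 2)))
Function('r')(W, v) = Pow(Add(46, Mul(-7, Pow(W, Rational(1, 2)))), Rational(1, 2))
Add(Mul(-1, 3237), Mul(-1, Function('r')(Add(22, 4), Function('O')(-7)))) = Add(Mul(-1, 3237), Mul(-1, Pow(Add(46, Mul(-7, Pow(Add(22, 4), Rational(1, 2)))), Rational(1, 2)))) = Add(-3237, Mul(-1, Pow(Add(46, Mul(-7, Pow(26, Rational(1, 2)))), Rational(1, 2))))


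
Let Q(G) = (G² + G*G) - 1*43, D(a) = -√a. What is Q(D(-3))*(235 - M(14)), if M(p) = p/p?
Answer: -11466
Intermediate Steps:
M(p) = 1
Q(G) = -43 + 2*G² (Q(G) = (G² + G²) - 43 = 2*G² - 43 = -43 + 2*G²)
Q(D(-3))*(235 - M(14)) = (-43 + 2*(-√(-3))²)*(235 - 1*1) = (-43 + 2*(-I*√3)²)*(235 - 1) = (-43 + 2*(-I*√3)²)*234 = (-43 + 2*(-3))*234 = (-43 - 6)*234 = -49*234 = -11466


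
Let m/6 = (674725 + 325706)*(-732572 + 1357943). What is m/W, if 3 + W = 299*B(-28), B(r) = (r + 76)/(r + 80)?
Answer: 1251281069802/91 ≈ 1.3750e+10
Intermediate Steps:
B(r) = (76 + r)/(80 + r)
W = 273 (W = -3 + 299*((76 - 28)/(80 - 28)) = -3 + 299*(48/52) = -3 + 299*((1/52)*48) = -3 + 299*(12/13) = -3 + 276 = 273)
m = 3753843209406 (m = 6*((674725 + 325706)*(-732572 + 1357943)) = 6*(1000431*625371) = 6*625640534901 = 3753843209406)
m/W = 3753843209406/273 = 3753843209406*(1/273) = 1251281069802/91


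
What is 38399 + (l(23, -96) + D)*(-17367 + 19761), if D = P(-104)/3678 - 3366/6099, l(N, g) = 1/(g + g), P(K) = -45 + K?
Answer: 77593237703/2098912 ≈ 36968.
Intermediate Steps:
l(N, g) = 1/(2*g)
D = -4429633/7477374 (D = (-45 - 104)/3678 - 3366/6099 = -149*1/3678 - 3366*1/6099 = -149/3678 - 1122/2033 = -4429633/7477374 ≈ -0.59241)
38399 + (l(23, -96) + D)*(-17367 + 19761) = 38399 + ((½)/(-96) - 4429633/7477374)*(-17367 + 19761) = 38399 + ((½)*(-1/96) - 4429633/7477374)*2394 = 38399 + (-1/192 - 4429633/7477374)*2394 = 38399 - 142994485/239275968*2394 = 38399 - 3002884185/2098912 = 77593237703/2098912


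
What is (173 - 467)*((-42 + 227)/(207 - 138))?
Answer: -18130/23 ≈ -788.26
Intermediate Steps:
(173 - 467)*((-42 + 227)/(207 - 138)) = -54390/69 = -294*185/69 = -18130/23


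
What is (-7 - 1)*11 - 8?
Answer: -96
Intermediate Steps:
(-7 - 1)*11 - 8 = -8*11 - 8 = -88 - 8 = -96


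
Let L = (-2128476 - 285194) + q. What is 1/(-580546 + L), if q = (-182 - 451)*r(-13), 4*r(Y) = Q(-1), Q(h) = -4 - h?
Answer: -4/11974965 ≈ -3.3403e-7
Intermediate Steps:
r(Y) = -3/4 (r(Y) = (-4 - 1*(-1))/4 = (-4 + 1)/4 = (1/4)*(-3) = -3/4)
q = 1899/4 (q = (-182 - 451)*(-3/4) = -633*(-3/4) = 1899/4 ≈ 474.75)
L = -9652781/4 (L = (-2128476 - 285194) + 1899/4 = -2413670 + 1899/4 = -9652781/4 ≈ -2.4132e+6)
1/(-580546 + L) = 1/(-580546 - 9652781/4) = 1/(-11974965/4) = -4/11974965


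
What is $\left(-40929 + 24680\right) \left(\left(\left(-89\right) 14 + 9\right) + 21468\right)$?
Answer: $-328733519$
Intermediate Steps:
$\left(-40929 + 24680\right) \left(\left(\left(-89\right) 14 + 9\right) + 21468\right) = - 16249 \left(\left(-1246 + 9\right) + 21468\right) = - 16249 \left(-1237 + 21468\right) = \left(-16249\right) 20231 = -328733519$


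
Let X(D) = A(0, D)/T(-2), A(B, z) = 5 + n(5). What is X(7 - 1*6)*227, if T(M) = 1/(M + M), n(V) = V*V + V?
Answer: -31780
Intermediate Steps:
n(V) = V + V² (n(V) = V² + V = V + V²)
A(B, z) = 35 (A(B, z) = 5 + 5*(1 + 5) = 5 + 5*6 = 5 + 30 = 35)
T(M) = 1/(2*M)
X(D) = -140 (X(D) = 35/(((½)/(-2))) = 35/(((½)*(-½))) = 35/(-¼) = 35*(-4) = -140)
X(7 - 1*6)*227 = -140*227 = -31780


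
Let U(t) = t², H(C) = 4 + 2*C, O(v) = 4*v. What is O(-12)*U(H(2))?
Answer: -3072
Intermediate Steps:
O(-12)*U(H(2)) = (4*(-12))*(4 + 2*2)² = -48*(4 + 4)² = -48*8² = -48*64 = -3072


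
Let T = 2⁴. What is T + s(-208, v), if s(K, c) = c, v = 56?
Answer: 72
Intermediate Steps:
T = 16
T + s(-208, v) = 16 + 56 = 72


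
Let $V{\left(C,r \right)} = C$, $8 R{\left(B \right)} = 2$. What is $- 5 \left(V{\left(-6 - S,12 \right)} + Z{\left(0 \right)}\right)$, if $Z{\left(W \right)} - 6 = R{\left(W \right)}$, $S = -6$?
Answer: $- \frac{125}{4} \approx -31.25$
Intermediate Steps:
$R{\left(B \right)} = \frac{1}{4}$ ($R{\left(B \right)} = \frac{1}{8} \cdot 2 = \frac{1}{4}$)
$Z{\left(W \right)} = \frac{25}{4}$ ($Z{\left(W \right)} = 6 + \frac{1}{4} = \frac{25}{4}$)
$- 5 \left(V{\left(-6 - S,12 \right)} + Z{\left(0 \right)}\right) = - 5 \left(\left(-6 - -6\right) + \frac{25}{4}\right) = - 5 \left(\left(-6 + 6\right) + \frac{25}{4}\right) = - 5 \left(0 + \frac{25}{4}\right) = \left(-5\right) \frac{25}{4} = - \frac{125}{4}$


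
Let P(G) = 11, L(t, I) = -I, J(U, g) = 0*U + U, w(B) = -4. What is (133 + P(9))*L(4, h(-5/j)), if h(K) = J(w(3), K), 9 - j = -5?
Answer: 576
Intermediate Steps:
j = 14 (j = 9 - 1*(-5) = 9 + 5 = 14)
J(U, g) = U (J(U, g) = 0 + U = U)
h(K) = -4
(133 + P(9))*L(4, h(-5/j)) = (133 + 11)*(-1*(-4)) = 144*4 = 576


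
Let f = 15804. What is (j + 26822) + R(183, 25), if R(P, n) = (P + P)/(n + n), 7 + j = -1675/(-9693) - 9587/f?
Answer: 11413321429189/425522700 ≈ 26822.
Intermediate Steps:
j = -126530255/17020908 (j = -7 + (-1675/(-9693) - 9587/15804) = -7 + (-1675*(-1/9693) - 9587*1/15804) = -7 + (1675/9693 - 9587/15804) = -7 - 7383899/17020908 = -126530255/17020908 ≈ -7.4338)
R(P, n) = P/n (R(P, n) = (2*P)/((2*n)) = (2*P)*(1/(2*n)) = P/n)
(j + 26822) + R(183, 25) = (-126530255/17020908 + 26822) + 183/25 = 456408264121/17020908 + 183*(1/25) = 456408264121/17020908 + 183/25 = 11413321429189/425522700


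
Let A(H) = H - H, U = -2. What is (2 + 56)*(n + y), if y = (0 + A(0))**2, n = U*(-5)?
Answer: 580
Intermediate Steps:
A(H) = 0
n = 10 (n = -2*(-5) = 10)
y = 0 (y = (0 + 0)**2 = 0**2 = 0)
(2 + 56)*(n + y) = (2 + 56)*(10 + 0) = 58*10 = 580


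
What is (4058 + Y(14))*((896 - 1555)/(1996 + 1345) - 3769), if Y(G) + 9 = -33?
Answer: -50573038208/3341 ≈ -1.5137e+7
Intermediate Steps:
Y(G) = -42 (Y(G) = -9 - 33 = -42)
(4058 + Y(14))*((896 - 1555)/(1996 + 1345) - 3769) = (4058 - 42)*((896 - 1555)/(1996 + 1345) - 3769) = 4016*(-659/3341 - 3769) = 4016*(-12592888/3341) = -50573038208/3341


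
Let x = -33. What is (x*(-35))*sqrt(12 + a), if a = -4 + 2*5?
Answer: 3465*sqrt(2) ≈ 4900.3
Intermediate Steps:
a = 6 (a = -4 + 10 = 6)
(x*(-35))*sqrt(12 + a) = (-33*(-35))*sqrt(12 + 6) = 1155*sqrt(18) = 1155*(3*sqrt(2)) = 3465*sqrt(2)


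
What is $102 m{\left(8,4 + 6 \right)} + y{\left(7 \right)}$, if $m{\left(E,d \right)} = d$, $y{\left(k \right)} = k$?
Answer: $1027$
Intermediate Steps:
$102 m{\left(8,4 + 6 \right)} + y{\left(7 \right)} = 102 \left(4 + 6\right) + 7 = 102 \cdot 10 + 7 = 1020 + 7 = 1027$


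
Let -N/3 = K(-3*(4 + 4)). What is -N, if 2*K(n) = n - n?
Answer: 0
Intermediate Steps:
K(n) = 0 (K(n) = (n - n)/2 = (½)*0 = 0)
N = 0 (N = -3*0 = 0)
-N = -1*0 = 0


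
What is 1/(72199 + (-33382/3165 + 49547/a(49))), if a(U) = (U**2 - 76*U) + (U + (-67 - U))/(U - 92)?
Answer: 179841630/12975745913401 ≈ 1.3860e-5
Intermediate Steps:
a(U) = U**2 - 76*U - 67/(-92 + U) (a(U) = (U**2 - 76*U) - 67/(-92 + U) = U**2 - 76*U - 67/(-92 + U))
1/(72199 + (-33382/3165 + 49547/a(49))) = 1/(72199 + (-33382/3165 + 49547/(((-67 + 49**3 - 168*49**2 + 6992*49)/(-92 + 49))))) = 1/(72199 + (-33382*1/3165 + 49547/(((-67 + 117649 - 168*2401 + 342608)/(-43))))) = 1/(72199 + (-33382/3165 + 49547/((-(-67 + 117649 - 403368 + 342608)/43)))) = 1/(72199 + (-33382/3165 + 49547/((-1/43*56822)))) = 1/(72199 + (-33382/3165 + 49547/(-56822/43))) = 1/(72199 + (-33382/3165 + 49547*(-43/56822))) = 1/(72199 + (-33382/3165 - 2130521/56822)) = 1/(72199 - 8639930969/179841630) = 1/(12975745913401/179841630) = 179841630/12975745913401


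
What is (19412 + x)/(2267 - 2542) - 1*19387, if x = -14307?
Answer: -1067306/55 ≈ -19406.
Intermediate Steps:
(19412 + x)/(2267 - 2542) - 1*19387 = (19412 - 14307)/(2267 - 2542) - 1*19387 = 5105/(-275) - 19387 = 5105*(-1/275) - 19387 = -1021/55 - 19387 = -1067306/55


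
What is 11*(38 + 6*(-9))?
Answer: -176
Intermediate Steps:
11*(38 + 6*(-9)) = 11*(38 - 54) = 11*(-16) = -176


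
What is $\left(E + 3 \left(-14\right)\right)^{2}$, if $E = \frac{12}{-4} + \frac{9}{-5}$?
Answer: $\frac{54756}{25} \approx 2190.2$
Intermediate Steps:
$E = - \frac{24}{5}$ ($E = 12 \left(- \frac{1}{4}\right) + 9 \left(- \frac{1}{5}\right) = -3 - \frac{9}{5} = - \frac{24}{5} \approx -4.8$)
$\left(E + 3 \left(-14\right)\right)^{2} = \left(- \frac{24}{5} + 3 \left(-14\right)\right)^{2} = \left(- \frac{24}{5} - 42\right)^{2} = \left(- \frac{234}{5}\right)^{2} = \frac{54756}{25}$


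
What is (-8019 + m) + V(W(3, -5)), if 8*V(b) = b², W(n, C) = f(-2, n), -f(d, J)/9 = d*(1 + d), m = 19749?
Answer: 23541/2 ≈ 11771.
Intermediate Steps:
f(d, J) = -9*d*(1 + d)
W(n, C) = -18 (W(n, C) = -9*(-2)*(1 - 2) = -9*(-2)*(-1) = -18)
V(b) = b²/8
(-8019 + m) + V(W(3, -5)) = (-8019 + 19749) + (⅛)*(-18)² = 11730 + (⅛)*324 = 11730 + 81/2 = 23541/2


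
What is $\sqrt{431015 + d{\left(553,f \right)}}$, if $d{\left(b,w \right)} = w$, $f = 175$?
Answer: $3 \sqrt{47910} \approx 656.65$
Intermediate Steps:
$\sqrt{431015 + d{\left(553,f \right)}} = \sqrt{431015 + 175} = \sqrt{431190} = 3 \sqrt{47910}$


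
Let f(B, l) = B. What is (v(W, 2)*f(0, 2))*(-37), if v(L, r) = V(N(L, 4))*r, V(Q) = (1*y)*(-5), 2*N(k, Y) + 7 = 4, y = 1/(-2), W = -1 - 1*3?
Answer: 0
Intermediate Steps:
W = -4 (W = -1 - 3 = -4)
y = -½ ≈ -0.50000
N(k, Y) = -3/2 (N(k, Y) = -7/2 + (½)*4 = -7/2 + 2 = -3/2)
V(Q) = 5/2 (V(Q) = (1*(-½))*(-5) = -½*(-5) = 5/2)
v(L, r) = 5*r/2
(v(W, 2)*f(0, 2))*(-37) = (((5/2)*2)*0)*(-37) = (5*0)*(-37) = 0*(-37) = 0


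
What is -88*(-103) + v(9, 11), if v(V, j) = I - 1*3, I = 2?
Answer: 9063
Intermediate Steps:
v(V, j) = -1 (v(V, j) = 2 - 1*3 = 2 - 3 = -1)
-88*(-103) + v(9, 11) = -88*(-103) - 1 = 9064 - 1 = 9063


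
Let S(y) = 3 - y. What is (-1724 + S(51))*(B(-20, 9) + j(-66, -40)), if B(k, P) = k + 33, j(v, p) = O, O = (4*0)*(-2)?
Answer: -23036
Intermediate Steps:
O = 0 (O = 0*(-2) = 0)
j(v, p) = 0
B(k, P) = 33 + k
(-1724 + S(51))*(B(-20, 9) + j(-66, -40)) = (-1724 + (3 - 1*51))*((33 - 20) + 0) = (-1724 + (3 - 51))*(13 + 0) = (-1724 - 48)*13 = -1772*13 = -23036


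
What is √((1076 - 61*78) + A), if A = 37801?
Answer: 3*√3791 ≈ 184.71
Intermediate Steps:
√((1076 - 61*78) + A) = √((1076 - 61*78) + 37801) = √((1076 - 1*4758) + 37801) = √((1076 - 4758) + 37801) = √(-3682 + 37801) = √34119 = 3*√3791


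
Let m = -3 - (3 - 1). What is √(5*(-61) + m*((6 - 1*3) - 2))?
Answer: I*√310 ≈ 17.607*I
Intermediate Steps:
m = -5 (m = -3 - 1*2 = -3 - 2 = -5)
√(5*(-61) + m*((6 - 1*3) - 2)) = √(5*(-61) - 5*((6 - 1*3) - 2)) = √(-305 - 5*((6 - 3) - 2)) = √(-305 - 5*(3 - 2)) = √(-305 - 5*1) = √(-305 - 5) = √(-310) = I*√310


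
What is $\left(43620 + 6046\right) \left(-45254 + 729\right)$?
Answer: $-2211378650$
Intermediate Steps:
$\left(43620 + 6046\right) \left(-45254 + 729\right) = 49666 \left(-44525\right) = -2211378650$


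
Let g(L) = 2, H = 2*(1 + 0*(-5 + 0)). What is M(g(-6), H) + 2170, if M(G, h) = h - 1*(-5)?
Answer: 2177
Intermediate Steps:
H = 2 (H = 2*(1 + 0*(-5)) = 2*(1 + 0) = 2*1 = 2)
M(G, h) = 5 + h (M(G, h) = h + 5 = 5 + h)
M(g(-6), H) + 2170 = (5 + 2) + 2170 = 7 + 2170 = 2177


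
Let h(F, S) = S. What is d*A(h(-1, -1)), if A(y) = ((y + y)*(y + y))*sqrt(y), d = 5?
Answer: 20*I ≈ 20.0*I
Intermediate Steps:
A(y) = 4*y**(5/2) (A(y) = ((2*y)*(2*y))*sqrt(y) = (4*y**2)*sqrt(y) = 4*y**(5/2))
d*A(h(-1, -1)) = 5*(4*(-1)**(5/2)) = 5*(4*I) = 20*I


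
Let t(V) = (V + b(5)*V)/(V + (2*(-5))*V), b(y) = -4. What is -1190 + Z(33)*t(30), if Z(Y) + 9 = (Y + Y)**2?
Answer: 259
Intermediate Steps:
t(V) = 1/3 (t(V) = (V - 4*V)/(V + (2*(-5))*V) = (-3*V)/(V - 10*V) = (-3*V)/((-9*V)) = (-3*V)*(-1/(9*V)) = 1/3)
Z(Y) = -9 + 4*Y**2 (Z(Y) = -9 + (Y + Y)**2 = -9 + (2*Y)**2 = -9 + 4*Y**2)
-1190 + Z(33)*t(30) = -1190 + (-9 + 4*33**2)*(1/3) = -1190 + (-9 + 4*1089)*(1/3) = -1190 + (-9 + 4356)*(1/3) = -1190 + 4347*(1/3) = -1190 + 1449 = 259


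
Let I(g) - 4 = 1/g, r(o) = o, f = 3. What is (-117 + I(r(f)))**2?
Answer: 114244/9 ≈ 12694.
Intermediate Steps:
I(g) = 4 + 1/g
(-117 + I(r(f)))**2 = (-117 + (4 + 1/3))**2 = (-117 + 13/3)**2 = (-338/3)**2 = 114244/9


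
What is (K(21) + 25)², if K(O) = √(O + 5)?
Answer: (25 + √26)² ≈ 905.95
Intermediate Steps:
K(O) = √(5 + O)
(K(21) + 25)² = (√(5 + 21) + 25)² = (√26 + 25)² = (25 + √26)²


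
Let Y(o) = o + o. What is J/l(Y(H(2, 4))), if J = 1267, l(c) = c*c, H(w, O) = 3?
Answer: 1267/36 ≈ 35.194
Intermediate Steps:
Y(o) = 2*o
l(c) = c²
J/l(Y(H(2, 4))) = 1267/((2*3)²) = 1267/(6²) = 1267/36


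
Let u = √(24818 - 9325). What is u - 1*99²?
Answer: -9801 + √15493 ≈ -9676.5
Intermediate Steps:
u = √15493 ≈ 124.47
u - 1*99² = √15493 - 1*99² = √15493 - 1*9801 = √15493 - 9801 = -9801 + √15493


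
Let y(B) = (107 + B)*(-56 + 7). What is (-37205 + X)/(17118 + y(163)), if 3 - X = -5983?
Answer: -31219/3888 ≈ -8.0296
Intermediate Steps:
X = 5986 (X = 3 - 1*(-5983) = 3 + 5983 = 5986)
y(B) = -5243 - 49*B (y(B) = (107 + B)*(-49) = -5243 - 49*B)
(-37205 + X)/(17118 + y(163)) = (-37205 + 5986)/(17118 + (-5243 - 49*163)) = -31219/(17118 + (-5243 - 7987)) = -31219/(17118 - 13230) = -31219/3888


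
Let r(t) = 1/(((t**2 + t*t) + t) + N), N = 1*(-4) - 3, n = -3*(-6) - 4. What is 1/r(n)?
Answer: 399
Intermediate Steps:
n = 14 (n = 18 - 4 = 14)
N = -7 (N = -4 - 3 = -7)
r(t) = 1/(-7 + t + 2*t**2) (r(t) = 1/(((t**2 + t*t) + t) - 7) = 1/(((t**2 + t**2) + t) - 7) = 1/((2*t**2 + t) - 7) = 1/((t + 2*t**2) - 7) = 1/(-7 + t + 2*t**2))
1/r(n) = 1/(1/(-7 + 14 + 2*14**2)) = 1/(1/(-7 + 14 + 2*196)) = 1/(1/(-7 + 14 + 392)) = 1/(1/399) = 399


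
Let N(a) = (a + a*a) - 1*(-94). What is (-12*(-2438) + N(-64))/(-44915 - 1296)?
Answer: -33382/46211 ≈ -0.72238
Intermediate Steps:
N(a) = 94 + a + a² (N(a) = (a + a²) + 94 = 94 + a + a²)
(-12*(-2438) + N(-64))/(-44915 - 1296) = (-12*(-2438) + (94 - 64 + (-64)²))/(-44915 - 1296) = (29256 + (94 - 64 + 4096))/(-46211) = (29256 + 4126)*(-1/46211) = 33382*(-1/46211) = -33382/46211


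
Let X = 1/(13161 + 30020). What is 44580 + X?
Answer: 1925008981/43181 ≈ 44580.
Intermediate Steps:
X = 1/43181 ≈ 2.3158e-5
44580 + X = 44580 + 1/43181 = 1925008981/43181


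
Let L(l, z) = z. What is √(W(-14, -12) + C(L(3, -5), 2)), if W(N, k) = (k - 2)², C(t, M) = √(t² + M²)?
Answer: √(196 + √29) ≈ 14.191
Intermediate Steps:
C(t, M) = √(M² + t²)
W(N, k) = (-2 + k)²
√(W(-14, -12) + C(L(3, -5), 2)) = √((-2 - 12)² + √(2² + (-5)²)) = √((-14)² + √(4 + 25)) = √(196 + √29)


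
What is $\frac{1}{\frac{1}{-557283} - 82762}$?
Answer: $- \frac{557283}{46121855647} \approx -1.2083 \cdot 10^{-5}$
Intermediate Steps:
$\frac{1}{\frac{1}{-557283} - 82762} = \frac{1}{- \frac{1}{557283} - 82762} = \frac{1}{- \frac{46121855647}{557283}} = - \frac{557283}{46121855647}$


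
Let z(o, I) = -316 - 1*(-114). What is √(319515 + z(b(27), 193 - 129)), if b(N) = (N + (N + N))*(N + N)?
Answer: √319313 ≈ 565.08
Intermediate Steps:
b(N) = 6*N² (b(N) = (N + 2*N)*(2*N) = (3*N)*(2*N) = 6*N²)
z(o, I) = -202 (z(o, I) = -316 + 114 = -202)
√(319515 + z(b(27), 193 - 129)) = √(319515 - 202) = √319313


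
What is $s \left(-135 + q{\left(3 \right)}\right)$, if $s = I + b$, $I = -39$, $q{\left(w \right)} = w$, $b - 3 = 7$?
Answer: $3828$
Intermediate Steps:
$b = 10$ ($b = 3 + 7 = 10$)
$s = -29$ ($s = -39 + 10 = -29$)
$s \left(-135 + q{\left(3 \right)}\right) = - 29 \left(-135 + 3\right) = \left(-29\right) \left(-132\right) = 3828$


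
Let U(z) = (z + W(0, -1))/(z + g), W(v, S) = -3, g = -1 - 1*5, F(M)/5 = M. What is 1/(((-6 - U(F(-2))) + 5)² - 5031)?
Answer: -256/1287095 ≈ -0.00019890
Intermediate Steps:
F(M) = 5*M
g = -6 (g = -1 - 5 = -6)
U(z) = (-3 + z)/(-6 + z) (U(z) = (z - 3)/(z - 6) = (-3 + z)/(-6 + z))
1/(((-6 - U(F(-2))) + 5)² - 5031) = 1/(((-6 - (-3 + 5*(-2))/(-6 + 5*(-2))) + 5)² - 5031) = 1/(((-6 - (-3 - 10)/(-6 - 10)) + 5)² - 5031) = 1/(((-6 - (-13)/(-16)) + 5)² - 5031) = 1/(((-6 - (-1)*(-13)/16) + 5)² - 5031) = 1/(((-6 - 1*13/16) + 5)² - 5031) = 1/(((-6 - 13/16) + 5)² - 5031) = 1/((-109/16 + 5)² - 5031) = 1/((-29/16)² - 5031) = 1/(841/256 - 5031) = 1/(-1287095/256) = -256/1287095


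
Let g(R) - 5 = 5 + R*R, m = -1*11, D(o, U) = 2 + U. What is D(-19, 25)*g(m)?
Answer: 3537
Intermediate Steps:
m = -11
g(R) = 10 + R² (g(R) = 5 + (5 + R*R) = 5 + (5 + R²) = 10 + R²)
D(-19, 25)*g(m) = (2 + 25)*(10 + (-11)²) = 27*(10 + 121) = 27*131 = 3537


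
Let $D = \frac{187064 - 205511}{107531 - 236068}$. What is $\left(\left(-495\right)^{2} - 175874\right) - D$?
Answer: $\frac{8888443640}{128537} \approx 69151.0$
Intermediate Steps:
$D = \frac{18447}{128537}$ ($D = - \frac{18447}{-128537} = \left(-18447\right) \left(- \frac{1}{128537}\right) = \frac{18447}{128537} \approx 0.14352$)
$\left(\left(-495\right)^{2} - 175874\right) - D = \left(\left(-495\right)^{2} - 175874\right) - \frac{18447}{128537} = \left(245025 - 175874\right) - \frac{18447}{128537} = 69151 - \frac{18447}{128537} = \frac{8888443640}{128537}$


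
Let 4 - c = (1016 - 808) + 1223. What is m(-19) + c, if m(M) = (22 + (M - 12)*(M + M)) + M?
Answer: -246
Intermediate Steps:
m(M) = 22 + M + 2*M*(-12 + M) (m(M) = (22 + (-12 + M)*(2*M)) + M = (22 + 2*M*(-12 + M)) + M = 22 + M + 2*M*(-12 + M))
c = -1427 (c = 4 - ((1016 - 808) + 1223) = 4 - (208 + 1223) = 4 - 1*1431 = 4 - 1431 = -1427)
m(-19) + c = (22 - 23*(-19) + 2*(-19)**2) - 1427 = (22 + 437 + 2*361) - 1427 = (22 + 437 + 722) - 1427 = 1181 - 1427 = -246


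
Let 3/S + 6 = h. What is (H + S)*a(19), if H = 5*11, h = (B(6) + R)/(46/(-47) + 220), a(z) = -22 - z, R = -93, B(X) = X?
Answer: -49077451/21951 ≈ -2235.8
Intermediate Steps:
h = -4089/10294 (h = (6 - 93)/(46/(-47) + 220) = -87/(46*(-1/47) + 220) = -87/(-46/47 + 220) = -87/10294/47 = -87*47/10294 = -4089/10294 ≈ -0.39722)
S = -10294/21951 (S = 3/(-6 - 4089/10294) = 3/(-65853/10294) = 3*(-10294/65853) = -10294/21951 ≈ -0.46895)
H = 55
(H + S)*a(19) = (55 - 10294/21951)*(-22 - 1*19) = 1197011*(-22 - 19)/21951 = (1197011/21951)*(-41) = -49077451/21951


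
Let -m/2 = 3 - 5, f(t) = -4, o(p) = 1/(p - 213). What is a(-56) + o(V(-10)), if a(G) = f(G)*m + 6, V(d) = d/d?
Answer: -2121/212 ≈ -10.005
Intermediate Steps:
V(d) = 1
o(p) = 1/(-213 + p)
m = 4 (m = -2*(3 - 5) = -2*(-2) = 4)
a(G) = -10 (a(G) = -4*4 + 6 = -16 + 6 = -10)
a(-56) + o(V(-10)) = -10 + 1/(-213 + 1) = -10 + 1/(-212) = -10 - 1/212 = -2121/212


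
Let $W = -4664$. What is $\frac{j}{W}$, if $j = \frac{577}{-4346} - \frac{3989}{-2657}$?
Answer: $- \frac{15803105}{53856709808} \approx -0.00029343$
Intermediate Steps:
$j = \frac{15803105}{11547322}$ ($j = 577 \left(- \frac{1}{4346}\right) - - \frac{3989}{2657} = - \frac{577}{4346} + \frac{3989}{2657} = \frac{15803105}{11547322} \approx 1.3686$)
$\frac{j}{W} = \frac{15803105}{11547322 \left(-4664\right)} = \frac{15803105}{11547322} \left(- \frac{1}{4664}\right) = - \frac{15803105}{53856709808}$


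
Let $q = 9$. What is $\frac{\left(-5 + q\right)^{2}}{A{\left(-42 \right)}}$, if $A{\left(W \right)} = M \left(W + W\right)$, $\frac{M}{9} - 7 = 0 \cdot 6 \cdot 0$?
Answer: $- \frac{4}{1323} \approx -0.0030234$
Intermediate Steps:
$M = 63$ ($M = 63 + 9 \cdot 0 \cdot 6 \cdot 0 = 63 + 9 \cdot 0 \cdot 0 = 63 + 9 \cdot 0 = 63 + 0 = 63$)
$A{\left(W \right)} = 126 W$ ($A{\left(W \right)} = 63 \left(W + W\right) = 63 \cdot 2 W = 126 W$)
$\frac{\left(-5 + q\right)^{2}}{A{\left(-42 \right)}} = \frac{\left(-5 + 9\right)^{2}}{126 \left(-42\right)} = \frac{4^{2}}{-5292} = 16 \left(- \frac{1}{5292}\right) = - \frac{4}{1323}$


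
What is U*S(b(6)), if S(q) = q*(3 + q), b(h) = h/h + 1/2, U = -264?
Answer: -1782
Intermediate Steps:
b(h) = 3/2 (b(h) = 1 + 1*(½) = 1 + ½ = 3/2)
U*S(b(6)) = -396*(3 + 3/2) = -396*9/2 = -264*27/4 = -1782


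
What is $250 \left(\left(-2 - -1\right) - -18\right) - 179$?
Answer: $4071$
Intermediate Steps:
$250 \left(\left(-2 - -1\right) - -18\right) - 179 = 250 \left(\left(-2 + 1\right) + 18\right) - 179 = 250 \left(-1 + 18\right) - 179 = 250 \cdot 17 - 179 = 4250 - 179 = 4071$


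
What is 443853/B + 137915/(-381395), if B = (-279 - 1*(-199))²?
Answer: 33680131787/488185600 ≈ 68.990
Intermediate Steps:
B = 6400 (B = (-279 + 199)² = (-80)² = 6400)
443853/B + 137915/(-381395) = 443853/6400 + 137915/(-381395) = 443853*(1/6400) + 137915*(-1/381395) = 443853/6400 - 27583/76279 = 33680131787/488185600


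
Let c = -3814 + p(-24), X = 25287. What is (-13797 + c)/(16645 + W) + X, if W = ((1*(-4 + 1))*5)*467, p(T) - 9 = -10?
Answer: 60937267/2410 ≈ 25285.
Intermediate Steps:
p(T) = -1 (p(T) = 9 - 10 = -1)
W = -7005 (W = ((1*(-3))*5)*467 = -3*5*467 = -15*467 = -7005)
c = -3815 (c = -3814 - 1 = -3815)
(-13797 + c)/(16645 + W) + X = (-13797 - 3815)/(16645 - 7005) + 25287 = -17612/9640 + 25287 = -17612*1/9640 + 25287 = -4403/2410 + 25287 = 60937267/2410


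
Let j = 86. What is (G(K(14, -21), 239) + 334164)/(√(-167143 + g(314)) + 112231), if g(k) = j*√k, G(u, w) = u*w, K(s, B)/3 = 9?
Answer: 340617/(112231 + I*√(167143 - 86*√314)) ≈ 3.0349 - 0.011005*I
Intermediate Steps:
K(s, B) = 27 (K(s, B) = 3*9 = 27)
g(k) = 86*√k
(G(K(14, -21), 239) + 334164)/(√(-167143 + g(314)) + 112231) = (27*239 + 334164)/(√(-167143 + 86*√314) + 112231) = (6453 + 334164)/(112231 + √(-167143 + 86*√314)) = 340617/(112231 + √(-167143 + 86*√314))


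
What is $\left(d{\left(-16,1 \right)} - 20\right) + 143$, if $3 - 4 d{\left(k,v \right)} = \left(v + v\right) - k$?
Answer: $\frac{477}{4} \approx 119.25$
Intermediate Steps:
$d{\left(k,v \right)} = \frac{3}{4} - \frac{v}{2} + \frac{k}{4}$ ($d{\left(k,v \right)} = \frac{3}{4} - \frac{\left(v + v\right) - k}{4} = \frac{3}{4} - \frac{2 v - k}{4} = \frac{3}{4} - \frac{- k + 2 v}{4} = \frac{3}{4} + \left(- \frac{v}{2} + \frac{k}{4}\right) = \frac{3}{4} - \frac{v}{2} + \frac{k}{4}$)
$\left(d{\left(-16,1 \right)} - 20\right) + 143 = \left(\left(\frac{3}{4} - \frac{1}{2} + \frac{1}{4} \left(-16\right)\right) - 20\right) + 143 = \left(\left(\frac{3}{4} - \frac{1}{2} - 4\right) - 20\right) + 143 = \left(- \frac{15}{4} - 20\right) + 143 = - \frac{95}{4} + 143 = \frac{477}{4}$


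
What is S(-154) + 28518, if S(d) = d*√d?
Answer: 28518 - 154*I*√154 ≈ 28518.0 - 1911.1*I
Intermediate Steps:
S(d) = d^(3/2)
S(-154) + 28518 = (-154)^(3/2) + 28518 = -154*I*√154 + 28518 = 28518 - 154*I*√154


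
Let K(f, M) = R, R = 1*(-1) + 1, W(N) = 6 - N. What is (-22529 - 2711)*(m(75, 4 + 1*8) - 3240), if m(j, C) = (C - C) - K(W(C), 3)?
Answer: 81777600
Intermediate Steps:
R = 0 (R = -1 + 1 = 0)
K(f, M) = 0
m(j, C) = 0 (m(j, C) = (C - C) - 1*0 = 0 + 0 = 0)
(-22529 - 2711)*(m(75, 4 + 1*8) - 3240) = (-22529 - 2711)*(0 - 3240) = -25240*(-3240) = 81777600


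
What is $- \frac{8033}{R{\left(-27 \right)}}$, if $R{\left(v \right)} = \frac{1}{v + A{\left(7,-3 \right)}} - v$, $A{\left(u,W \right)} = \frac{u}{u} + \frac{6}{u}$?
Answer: $- \frac{1413808}{4745} \approx -297.96$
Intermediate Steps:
$A{\left(u,W \right)} = 1 + \frac{6}{u}$
$R{\left(v \right)} = \frac{1}{\frac{13}{7} + v} - v$ ($R{\left(v \right)} = \frac{1}{v + \frac{6 + 7}{7}} - v = \frac{1}{v + \frac{1}{7} \cdot 13} - v = \frac{1}{v + \frac{13}{7}} - v = \frac{1}{\frac{13}{7} + v} - v$)
$- \frac{8033}{R{\left(-27 \right)}} = - \frac{8033}{\frac{1}{13 + 7 \left(-27\right)} \left(7 - -351 - 7 \left(-27\right)^{2}\right)} = - \frac{8033}{\frac{1}{13 - 189} \left(7 + 351 - 5103\right)} = - \frac{8033}{\frac{1}{-176} \left(7 + 351 - 5103\right)} = - \frac{8033}{\left(- \frac{1}{176}\right) \left(-4745\right)} = - \frac{8033}{\frac{4745}{176}} = \left(-8033\right) \frac{176}{4745} = - \frac{1413808}{4745}$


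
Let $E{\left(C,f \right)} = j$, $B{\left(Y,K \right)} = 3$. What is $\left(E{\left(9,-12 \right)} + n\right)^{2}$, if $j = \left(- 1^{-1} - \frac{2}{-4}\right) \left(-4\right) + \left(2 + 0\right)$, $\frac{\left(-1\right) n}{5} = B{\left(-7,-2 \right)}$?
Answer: $121$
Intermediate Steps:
$n = -15$ ($n = \left(-5\right) 3 = -15$)
$j = 4$ ($j = \left(\left(-1\right) 1 - - \frac{1}{2}\right) \left(-4\right) + 2 = \left(-1 + \frac{1}{2}\right) \left(-4\right) + 2 = \left(- \frac{1}{2}\right) \left(-4\right) + 2 = 2 + 2 = 4$)
$E{\left(C,f \right)} = 4$
$\left(E{\left(9,-12 \right)} + n\right)^{2} = \left(4 - 15\right)^{2} = \left(-11\right)^{2} = 121$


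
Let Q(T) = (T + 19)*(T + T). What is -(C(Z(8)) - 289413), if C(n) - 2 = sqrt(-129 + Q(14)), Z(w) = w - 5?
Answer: 289411 - sqrt(795) ≈ 2.8938e+5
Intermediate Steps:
Q(T) = 2*T*(19 + T) (Q(T) = (19 + T)*(2*T) = 2*T*(19 + T))
Z(w) = -5 + w
C(n) = 2 + sqrt(795) (C(n) = 2 + sqrt(-129 + 2*14*(19 + 14)) = 2 + sqrt(-129 + 2*14*33) = 2 + sqrt(-129 + 924) = 2 + sqrt(795))
-(C(Z(8)) - 289413) = -((2 + sqrt(795)) - 289413) = -(-289411 + sqrt(795)) = 289411 - sqrt(795)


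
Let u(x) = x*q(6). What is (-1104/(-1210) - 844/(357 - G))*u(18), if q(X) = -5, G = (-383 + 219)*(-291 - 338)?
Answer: -1030602024/12438679 ≈ -82.855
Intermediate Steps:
G = 103156 (G = -164*(-629) = 103156)
u(x) = -5*x (u(x) = x*(-5) = -5*x)
(-1104/(-1210) - 844/(357 - G))*u(18) = (-1104/(-1210) - 844/(357 - 1*103156))*(-5*18) = (-1104*(-1/1210) - 844/(357 - 103156))*(-90) = (552/605 - 844/(-102799))*(-90) = (552/605 - 844*(-1/102799))*(-90) = (552/605 + 844/102799)*(-90) = (57255668/62193395)*(-90) = -1030602024/12438679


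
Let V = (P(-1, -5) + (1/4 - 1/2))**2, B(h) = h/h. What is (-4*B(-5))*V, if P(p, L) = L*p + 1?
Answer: -529/4 ≈ -132.25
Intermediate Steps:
P(p, L) = 1 + L*p
B(h) = 1
V = 529/16 (V = ((1 - 5*(-1)) + (1/4 - 1/2))**2 = ((1 + 5) + (1*(1/4) - 1*1/2))**2 = (6 + (1/4 - 1/2))**2 = (6 - 1/4)**2 = (23/4)**2 = 529/16 ≈ 33.063)
(-4*B(-5))*V = -4*1*(529/16) = -4*529/16 = -529/4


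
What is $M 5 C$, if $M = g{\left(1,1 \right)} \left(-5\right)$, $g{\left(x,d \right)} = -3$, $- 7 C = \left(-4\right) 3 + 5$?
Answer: $75$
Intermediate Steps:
$C = 1$ ($C = - \frac{\left(-4\right) 3 + 5}{7} = - \frac{-12 + 5}{7} = \left(- \frac{1}{7}\right) \left(-7\right) = 1$)
$M = 15$ ($M = \left(-3\right) \left(-5\right) = 15$)
$M 5 C = 15 \cdot 5 \cdot 1 = 75 \cdot 1 = 75$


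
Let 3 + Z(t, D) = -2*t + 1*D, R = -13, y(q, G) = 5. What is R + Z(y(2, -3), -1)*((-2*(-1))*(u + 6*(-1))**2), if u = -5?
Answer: -3401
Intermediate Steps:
Z(t, D) = -3 + D - 2*t (Z(t, D) = -3 + (-2*t + 1*D) = -3 + (-2*t + D) = -3 + (D - 2*t) = -3 + D - 2*t)
R + Z(y(2, -3), -1)*((-2*(-1))*(u + 6*(-1))**2) = -13 + (-3 - 1 - 2*5)*((-2*(-1))*(-5 + 6*(-1))**2) = -13 + (-3 - 1 - 10)*(2*(-5 - 6)**2) = -13 - 28*(-11)**2 = -13 - 28*121 = -13 - 14*242 = -13 - 3388 = -3401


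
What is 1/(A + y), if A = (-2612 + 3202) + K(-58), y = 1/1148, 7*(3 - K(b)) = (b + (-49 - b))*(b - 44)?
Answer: -1148/138907 ≈ -0.0082645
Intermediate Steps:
K(b) = -305 + 7*b (K(b) = 3 - (b + (-49 - b))*(b - 44)/7 = 3 - (-7)*(-44 + b) = 3 - (2156 - 49*b)/7 = 3 + (-308 + 7*b) = -305 + 7*b)
y = 1/1148 ≈ 0.00087108
A = -121 (A = (-2612 + 3202) + (-305 + 7*(-58)) = 590 + (-305 - 406) = 590 - 711 = -121)
1/(A + y) = 1/(-121 + 1/1148) = 1/(-138907/1148) = -1148/138907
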